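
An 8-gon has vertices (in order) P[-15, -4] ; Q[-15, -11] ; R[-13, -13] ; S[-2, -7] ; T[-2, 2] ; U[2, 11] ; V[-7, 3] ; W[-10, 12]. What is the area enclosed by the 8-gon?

Apply the shoelace formula: 2A = Σ (x_i·y_{i+1} − x_{i+1}·y_i), indices taken mod 8.
Cross-terms: 105, 52, 65, -18, -26, 83, -54, 220  ⇒  Σ = 427
Area = |Σ|/2 = 213.5.

213.5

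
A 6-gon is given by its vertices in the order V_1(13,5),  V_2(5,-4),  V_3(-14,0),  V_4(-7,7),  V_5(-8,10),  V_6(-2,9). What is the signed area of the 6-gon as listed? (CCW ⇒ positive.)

Σ = (-77) + (-56) + (-98) + (-14) + (-52) + (-127) = -424
Signed area = Σ/2 = -212 (negative ⇒ clockwise traversal).

-212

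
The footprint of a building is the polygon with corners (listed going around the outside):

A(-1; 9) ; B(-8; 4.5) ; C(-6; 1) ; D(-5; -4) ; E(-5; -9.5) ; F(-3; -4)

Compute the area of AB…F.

Apply Gauss's area formula: 2A = Σ (x_i·y_{i+1} − x_{i+1}·y_i), indices taken mod 6.
Cross-terms: 67.5, 19, 29, 27.5, -8.5, -31  ⇒  Σ = 103.5
Area = |Σ|/2 = 51.75.

51.75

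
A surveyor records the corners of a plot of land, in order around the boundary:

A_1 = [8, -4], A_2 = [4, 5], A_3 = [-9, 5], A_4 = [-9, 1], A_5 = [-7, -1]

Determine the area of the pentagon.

Apply the shoelace formula: 2A = Σ (x_i·y_{i+1} − x_{i+1}·y_i), indices taken mod 5.
A_1→A_2: (8)(5) − (4)(-4) = 56
A_2→A_3: (4)(5) − (-9)(5) = 65
A_3→A_4: (-9)(1) − (-9)(5) = 36
A_4→A_5: (-9)(-1) − (-7)(1) = 16
A_5→A_1: (-7)(-4) − (8)(-1) = 36
Σ = 209
Area = |Σ|/2 = 104.5.

104.5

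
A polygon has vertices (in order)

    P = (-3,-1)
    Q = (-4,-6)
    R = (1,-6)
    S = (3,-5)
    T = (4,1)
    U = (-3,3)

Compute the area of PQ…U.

Apply the surveyor's formula: 2A = Σ (x_i·y_{i+1} − x_{i+1}·y_i), indices taken mod 6.
Σ = (14) + (30) + (13) + (23) + (15) + (12) = 107
Area = |Σ|/2 = 53.5.

53.5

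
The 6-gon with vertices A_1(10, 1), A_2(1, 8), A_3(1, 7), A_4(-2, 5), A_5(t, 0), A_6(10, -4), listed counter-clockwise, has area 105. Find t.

Write out the shoelace sum; only the two edges meeting at A_5 involve t:
2·Area = [((-2)·0 − t·5) + (t·(-4) − 10·0)] + 147
       = -9·t + 147 = 210
⇒ t = -7.

-7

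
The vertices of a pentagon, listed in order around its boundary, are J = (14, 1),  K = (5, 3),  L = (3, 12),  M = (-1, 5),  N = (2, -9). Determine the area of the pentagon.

121

Cross-terms: 37, 51, 27, -1, 128  ⇒  Σ = 242
Area = |Σ|/2 = 121.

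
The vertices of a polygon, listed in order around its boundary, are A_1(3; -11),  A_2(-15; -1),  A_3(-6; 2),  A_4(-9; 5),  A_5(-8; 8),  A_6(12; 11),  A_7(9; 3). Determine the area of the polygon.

301.5

Apply the shoelace (surveyor's) formula: 2A = Σ (x_i·y_{i+1} − x_{i+1}·y_i), indices taken mod 7.
Cross-terms: -168, -36, -12, -32, -184, -63, -108  ⇒  Σ = -603
Area = |Σ|/2 = 301.5.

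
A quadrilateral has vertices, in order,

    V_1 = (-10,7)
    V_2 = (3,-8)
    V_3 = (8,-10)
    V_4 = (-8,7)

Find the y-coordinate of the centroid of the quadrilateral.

-403/249

Apply the shoelace formula. First the cross-terms c_i = x_i·y_{i+1} − x_{i+1}·y_i:
  59, 34, -24, 14  ⇒  2A = 83, A = 41.5.
Then Σ (y_i + y_{i+1})·c_i = -403, so ȳ = -403 / (6·41.5) = -403/249.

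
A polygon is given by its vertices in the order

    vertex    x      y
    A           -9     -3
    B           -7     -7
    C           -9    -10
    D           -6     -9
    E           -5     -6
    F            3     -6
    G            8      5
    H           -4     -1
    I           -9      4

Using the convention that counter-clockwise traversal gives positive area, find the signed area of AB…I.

Apply the surveyor's formula: 2A = Σ (x_i·y_{i+1} − x_{i+1}·y_i), indices taken mod 9.
Σ = (42) + (7) + (21) + (-9) + (48) + (63) + (12) + (-25) + (63) = 222
Signed area = Σ/2 = 111 (positive ⇒ counter-clockwise traversal).

111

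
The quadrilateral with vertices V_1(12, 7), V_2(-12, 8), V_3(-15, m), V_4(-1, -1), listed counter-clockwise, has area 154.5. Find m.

Write out the shoelace sum; only the two edges meeting at V_3 involve m:
2·Area = [((-12)·m − (-15)·8) + ((-15)·(-1) − (-1)·m)] + 185
       = -11·m + 320 = 309
⇒ m = 1.

1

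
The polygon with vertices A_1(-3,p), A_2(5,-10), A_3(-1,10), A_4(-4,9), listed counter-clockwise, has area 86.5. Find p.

-5

Write out the shoelace sum; only the two edges meeting at A_1 involve p:
2·Area = [((-4)·p − (-3)·9) + ((-3)·(-10) − 5·p)] + 71
       = -9·p + 128 = 173
⇒ p = -5.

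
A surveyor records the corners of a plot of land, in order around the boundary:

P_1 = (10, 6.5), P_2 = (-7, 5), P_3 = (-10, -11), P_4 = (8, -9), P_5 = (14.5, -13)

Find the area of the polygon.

Apply Gauss's area formula: 2A = Σ (x_i·y_{i+1} − x_{i+1}·y_i), indices taken mod 5.
P_1→P_2: (10)(5) − (-7)(6.5) = 95.5
P_2→P_3: (-7)(-11) − (-10)(5) = 127
P_3→P_4: (-10)(-9) − (8)(-11) = 178
P_4→P_5: (8)(-13) − (14.5)(-9) = 26.5
P_5→P_1: (14.5)(6.5) − (10)(-13) = 224.25
Σ = 651.25
Area = |Σ|/2 = 325.625.

325.625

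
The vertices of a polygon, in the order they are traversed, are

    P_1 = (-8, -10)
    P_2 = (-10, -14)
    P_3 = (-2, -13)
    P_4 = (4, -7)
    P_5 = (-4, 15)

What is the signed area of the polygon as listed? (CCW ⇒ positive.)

186

Apply the surveyor's formula: 2A = Σ (x_i·y_{i+1} − x_{i+1}·y_i), indices taken mod 5.
Cross-terms: 12, 102, 66, 32, 160  ⇒  Σ = 372
Signed area = Σ/2 = 186 (positive ⇒ counter-clockwise traversal).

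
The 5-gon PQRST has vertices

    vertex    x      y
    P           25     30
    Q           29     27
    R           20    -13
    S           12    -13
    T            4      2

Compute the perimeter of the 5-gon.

|PQ| = √((4)² + (-3)²) = √25 = 5
|QR| = √((-9)² + (-40)²) = √1681 = 41
|RS| = √((-8)² + (0)²) = √64 = 8
|ST| = √((-8)² + (15)²) = √289 = 17
|TP| = √((21)² + (28)²) = √1225 = 35
Perimeter = 5 + 41 + 8 + 17 + 35 = 106.

106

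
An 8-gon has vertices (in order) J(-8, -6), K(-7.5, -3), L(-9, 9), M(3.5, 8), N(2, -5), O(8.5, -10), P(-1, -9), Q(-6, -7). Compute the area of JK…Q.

191.75

J→K: (-8)(-3) − (-7.5)(-6) = -21
K→L: (-7.5)(9) − (-9)(-3) = -94.5
L→M: (-9)(8) − (3.5)(9) = -103.5
M→N: (3.5)(-5) − (2)(8) = -33.5
N→O: (2)(-10) − (8.5)(-5) = 22.5
O→P: (8.5)(-9) − (-1)(-10) = -86.5
P→Q: (-1)(-7) − (-6)(-9) = -47
Q→J: (-6)(-6) − (-8)(-7) = -20
Σ = -383.5
Area = |Σ|/2 = 191.75.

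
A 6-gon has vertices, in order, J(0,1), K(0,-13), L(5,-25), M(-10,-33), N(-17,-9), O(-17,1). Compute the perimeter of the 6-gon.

|JK| = √((0)² + (-14)²) = √196 = 14
|KL| = √((5)² + (-12)²) = √169 = 13
|LM| = √((-15)² + (-8)²) = √289 = 17
|MN| = √((-7)² + (24)²) = √625 = 25
|NO| = √((0)² + (10)²) = √100 = 10
|OJ| = √((17)² + (0)²) = √289 = 17
Perimeter = 14 + 13 + 17 + 25 + 10 + 17 = 96.

96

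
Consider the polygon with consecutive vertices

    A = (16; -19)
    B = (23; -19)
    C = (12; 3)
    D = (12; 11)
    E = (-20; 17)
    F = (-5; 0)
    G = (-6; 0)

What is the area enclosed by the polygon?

Σ = (133) + (297) + (96) + (424) + (85) + (0) + (114) = 1149
Area = |Σ|/2 = 574.5.

574.5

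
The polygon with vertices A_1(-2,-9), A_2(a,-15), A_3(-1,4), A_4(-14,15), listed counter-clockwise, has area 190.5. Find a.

13

The doubled signed area Σ (x_i y_{i+1} − x_{i+1} y_i) is linear in a.
With a=0 it equals 212; the coefficient of a is 13 (from the two edges through A_2).
So 13·a + 212 = 2·190.5 = 381 ⇒ a = 13.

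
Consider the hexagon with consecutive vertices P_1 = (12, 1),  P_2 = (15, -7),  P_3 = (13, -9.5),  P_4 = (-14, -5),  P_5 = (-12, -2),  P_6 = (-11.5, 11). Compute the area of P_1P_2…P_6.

Apply the surveyor's formula: 2A = Σ (x_i·y_{i+1} − x_{i+1}·y_i), indices taken mod 6.
Cross-terms: -99, -51.5, -198, -32, -155, -143.5  ⇒  Σ = -679
Area = |Σ|/2 = 339.5.

339.5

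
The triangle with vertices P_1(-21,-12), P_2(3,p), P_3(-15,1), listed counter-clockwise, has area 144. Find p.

The doubled signed area Σ (x_i y_{i+1} − x_{i+1} y_i) is linear in p.
With p=0 it equals 240; the coefficient of p is -6 (from the two edges through P_2).
So -6·p + 240 = 2·144 = 288 ⇒ p = -8.

-8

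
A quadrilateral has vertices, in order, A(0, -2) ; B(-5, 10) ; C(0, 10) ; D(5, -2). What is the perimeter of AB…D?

36

|AB| = √((-5)² + (12)²) = √169 = 13
|BC| = √((5)² + (0)²) = √25 = 5
|CD| = √((5)² + (-12)²) = √169 = 13
|DA| = √((-5)² + (0)²) = √25 = 5
Perimeter = 13 + 5 + 13 + 5 = 36.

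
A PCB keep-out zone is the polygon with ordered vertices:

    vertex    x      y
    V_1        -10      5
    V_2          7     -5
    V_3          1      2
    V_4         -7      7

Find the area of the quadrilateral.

45

Apply the shoelace (surveyor's) formula: 2A = Σ (x_i·y_{i+1} − x_{i+1}·y_i), indices taken mod 4.
Cross-terms: 15, 19, 21, 35  ⇒  Σ = 90
Area = |Σ|/2 = 45.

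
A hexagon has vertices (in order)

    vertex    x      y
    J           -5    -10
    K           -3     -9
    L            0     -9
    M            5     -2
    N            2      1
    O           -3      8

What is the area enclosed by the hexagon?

92.5

Apply the surveyor's formula: 2A = Σ (x_i·y_{i+1} − x_{i+1}·y_i), indices taken mod 6.
Σ = (15) + (27) + (45) + (9) + (19) + (70) = 185
Area = |Σ|/2 = 92.5.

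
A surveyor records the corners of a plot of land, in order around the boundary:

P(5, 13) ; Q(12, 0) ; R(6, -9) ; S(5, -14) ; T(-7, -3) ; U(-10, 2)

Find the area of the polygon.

Apply the shoelace (surveyor's) formula: 2A = Σ (x_i·y_{i+1} − x_{i+1}·y_i), indices taken mod 6.
Σ = (-156) + (-108) + (-39) + (-113) + (-44) + (-140) = -600
Area = |Σ|/2 = 300.

300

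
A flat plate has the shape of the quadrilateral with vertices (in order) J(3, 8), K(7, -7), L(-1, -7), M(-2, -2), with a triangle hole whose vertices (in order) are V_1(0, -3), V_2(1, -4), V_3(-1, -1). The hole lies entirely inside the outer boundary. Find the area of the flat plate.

Outer boundary:
J→K: (3)(-7) − (7)(8) = -77
K→L: (7)(-7) − (-1)(-7) = -56
L→M: (-1)(-2) − (-2)(-7) = -12
M→J: (-2)(8) − (3)(-2) = -10
Σ = -155
Area = |Σ|/2 = 77.5.
Hole:
Cross-terms: 3, -5, 3  ⇒  Σ = 1
Area = |Σ|/2 = 0.5.
Net area = 77.5 − 0.5 = 77.

77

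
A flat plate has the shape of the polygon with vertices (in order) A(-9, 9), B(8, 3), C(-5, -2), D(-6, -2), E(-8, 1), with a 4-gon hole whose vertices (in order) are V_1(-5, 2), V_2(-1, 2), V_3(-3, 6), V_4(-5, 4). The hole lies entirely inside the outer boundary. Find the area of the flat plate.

Outer boundary:
Apply Gauss's area formula: 2A = Σ (x_i·y_{i+1} − x_{i+1}·y_i), indices taken mod 5.
Cross-terms: -99, -1, -2, -22, -63  ⇒  Σ = -187
Area = |Σ|/2 = 93.5.
Hole:
Cross-terms: -8, 0, 18, 10  ⇒  Σ = 20
Area = |Σ|/2 = 10.
Net area = 93.5 − 10 = 83.5.

83.5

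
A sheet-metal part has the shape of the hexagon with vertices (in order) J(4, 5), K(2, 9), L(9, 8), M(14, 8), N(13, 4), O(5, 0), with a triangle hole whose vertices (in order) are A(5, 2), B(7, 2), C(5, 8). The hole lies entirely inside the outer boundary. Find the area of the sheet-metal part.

Outer boundary:
Σ = (26) + (-65) + (-40) + (-48) + (-20) + (25) = -122
Area = |Σ|/2 = 61.
Hole:
Apply the shoelace formula: 2A = Σ (x_i·y_{i+1} − x_{i+1}·y_i), indices taken mod 3.
Cross-terms: -4, 46, -30  ⇒  Σ = 12
Area = |Σ|/2 = 6.
Net area = 61 − 6 = 55.

55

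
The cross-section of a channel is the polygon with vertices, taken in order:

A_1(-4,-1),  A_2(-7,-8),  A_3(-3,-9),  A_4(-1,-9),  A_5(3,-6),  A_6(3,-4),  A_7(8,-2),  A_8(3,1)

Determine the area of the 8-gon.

81

Apply the shoelace (surveyor's) formula: 2A = Σ (x_i·y_{i+1} − x_{i+1}·y_i), indices taken mod 8.
A_1→A_2: (-4)(-8) − (-7)(-1) = 25
A_2→A_3: (-7)(-9) − (-3)(-8) = 39
A_3→A_4: (-3)(-9) − (-1)(-9) = 18
A_4→A_5: (-1)(-6) − (3)(-9) = 33
A_5→A_6: (3)(-4) − (3)(-6) = 6
A_6→A_7: (3)(-2) − (8)(-4) = 26
A_7→A_8: (8)(1) − (3)(-2) = 14
A_8→A_1: (3)(-1) − (-4)(1) = 1
Σ = 162
Area = |Σ|/2 = 81.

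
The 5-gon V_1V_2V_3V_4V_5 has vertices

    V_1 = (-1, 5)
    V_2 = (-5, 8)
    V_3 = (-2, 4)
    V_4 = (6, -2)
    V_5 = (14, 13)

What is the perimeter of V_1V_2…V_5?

|V_1V_2| = √((-4)² + (3)²) = √25 = 5
|V_2V_3| = √((3)² + (-4)²) = √25 = 5
|V_3V_4| = √((8)² + (-6)²) = √100 = 10
|V_4V_5| = √((8)² + (15)²) = √289 = 17
|V_5V_1| = √((-15)² + (-8)²) = √289 = 17
Perimeter = 5 + 5 + 10 + 17 + 17 = 54.

54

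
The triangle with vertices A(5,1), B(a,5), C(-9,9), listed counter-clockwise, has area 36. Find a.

The doubled signed area Σ (x_i y_{i+1} − x_{i+1} y_i) is linear in a.
With a=0 it equals 16; the coefficient of a is 8 (from the two edges through B).
So 8·a + 16 = 2·36 = 72 ⇒ a = 7.

7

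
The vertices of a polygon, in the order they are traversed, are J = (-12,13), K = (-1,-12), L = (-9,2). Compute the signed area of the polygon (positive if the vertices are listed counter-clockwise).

Apply the shoelace (surveyor's) formula: 2A = Σ (x_i·y_{i+1} − x_{i+1}·y_i), indices taken mod 3.
J→K: (-12)(-12) − (-1)(13) = 157
K→L: (-1)(2) − (-9)(-12) = -110
L→J: (-9)(13) − (-12)(2) = -93
Σ = -46
Signed area = Σ/2 = -23 (negative ⇒ clockwise traversal).

-23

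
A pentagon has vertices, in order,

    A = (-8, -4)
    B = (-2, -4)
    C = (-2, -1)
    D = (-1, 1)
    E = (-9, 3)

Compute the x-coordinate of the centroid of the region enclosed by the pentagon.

-143/27

Apply the shoelace formula. First the cross-terms c_i = x_i·y_{i+1} − x_{i+1}·y_i:
  24, -6, -3, 6, 60  ⇒  2A = 81, A = 40.5.
Then Σ (x_i + x_{i+1})·c_i = -1287, so x̄ = -1287 / (6·40.5) = -143/27.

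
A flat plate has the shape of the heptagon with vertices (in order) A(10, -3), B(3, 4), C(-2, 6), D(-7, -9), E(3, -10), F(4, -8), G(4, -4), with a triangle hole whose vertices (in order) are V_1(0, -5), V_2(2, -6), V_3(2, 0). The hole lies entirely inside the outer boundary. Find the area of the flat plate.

140

Outer boundary:
A→B: (10)(4) − (3)(-3) = 49
B→C: (3)(6) − (-2)(4) = 26
C→D: (-2)(-9) − (-7)(6) = 60
D→E: (-7)(-10) − (3)(-9) = 97
E→F: (3)(-8) − (4)(-10) = 16
F→G: (4)(-4) − (4)(-8) = 16
G→A: (4)(-3) − (10)(-4) = 28
Σ = 292
Area = |Σ|/2 = 146.
Hole:
Apply Gauss's area formula: 2A = Σ (x_i·y_{i+1} − x_{i+1}·y_i), indices taken mod 3.
Σ = (10) + (12) + (-10) = 12
Area = |Σ|/2 = 6.
Net area = 146 − 6 = 140.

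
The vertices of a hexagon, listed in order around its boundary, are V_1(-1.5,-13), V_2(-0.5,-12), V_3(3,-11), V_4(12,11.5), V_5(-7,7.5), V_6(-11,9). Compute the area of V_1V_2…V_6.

283

Σ = (11.5) + (41.5) + (166.5) + (170.5) + (19.5) + (156.5) = 566
Area = |Σ|/2 = 283.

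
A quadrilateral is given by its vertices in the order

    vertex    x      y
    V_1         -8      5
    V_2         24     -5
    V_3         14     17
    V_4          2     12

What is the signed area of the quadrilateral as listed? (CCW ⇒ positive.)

Apply Gauss's area formula: 2A = Σ (x_i·y_{i+1} − x_{i+1}·y_i), indices taken mod 4.
Σ = (-80) + (478) + (134) + (106) = 638
Signed area = Σ/2 = 319 (positive ⇒ counter-clockwise traversal).

319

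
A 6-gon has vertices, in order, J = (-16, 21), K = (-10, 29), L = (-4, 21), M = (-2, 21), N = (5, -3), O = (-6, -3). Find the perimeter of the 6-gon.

|JK| = √((6)² + (8)²) = √100 = 10
|KL| = √((6)² + (-8)²) = √100 = 10
|LM| = √((2)² + (0)²) = √4 = 2
|MN| = √((7)² + (-24)²) = √625 = 25
|NO| = √((-11)² + (0)²) = √121 = 11
|OJ| = √((-10)² + (24)²) = √676 = 26
Perimeter = 10 + 10 + 2 + 25 + 11 + 26 = 84.

84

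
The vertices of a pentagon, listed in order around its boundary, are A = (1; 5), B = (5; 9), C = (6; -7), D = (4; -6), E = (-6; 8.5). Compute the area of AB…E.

Apply the surveyor's formula: 2A = Σ (x_i·y_{i+1} − x_{i+1}·y_i), indices taken mod 5.
A→B: (1)(9) − (5)(5) = -16
B→C: (5)(-7) − (6)(9) = -89
C→D: (6)(-6) − (4)(-7) = -8
D→E: (4)(8.5) − (-6)(-6) = -2
E→A: (-6)(5) − (1)(8.5) = -38.5
Σ = -153.5
Area = |Σ|/2 = 76.75.

76.75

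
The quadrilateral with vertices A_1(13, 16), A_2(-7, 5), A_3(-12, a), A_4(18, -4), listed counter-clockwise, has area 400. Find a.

Write out the shoelace sum; only the two edges meeting at A_3 involve a:
2·Area = [((-7)·a − (-12)·5) + ((-12)·(-4) − 18·a)] + 517
       = -25·a + 625 = 800
⇒ a = -7.

-7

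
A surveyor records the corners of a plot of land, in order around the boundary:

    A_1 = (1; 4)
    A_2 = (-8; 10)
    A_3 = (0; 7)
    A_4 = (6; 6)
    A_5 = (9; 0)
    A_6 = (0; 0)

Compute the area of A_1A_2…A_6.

55

Apply the shoelace (surveyor's) formula: 2A = Σ (x_i·y_{i+1} − x_{i+1}·y_i), indices taken mod 6.
Σ = (42) + (-56) + (-42) + (-54) + (0) + (0) = -110
Area = |Σ|/2 = 55.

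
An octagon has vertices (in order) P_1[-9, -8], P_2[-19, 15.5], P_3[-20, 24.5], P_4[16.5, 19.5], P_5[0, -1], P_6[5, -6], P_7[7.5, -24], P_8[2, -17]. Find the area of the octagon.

Σ = (-291.5) + (-155.5) + (-794.25) + (-16.5) + (5) + (-75) + (-79.5) + (-169) = -1576.25
Area = |Σ|/2 = 788.125.

788.125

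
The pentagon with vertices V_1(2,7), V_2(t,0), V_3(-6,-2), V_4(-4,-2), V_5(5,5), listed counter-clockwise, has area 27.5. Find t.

Write out the shoelace sum; only the two edges meeting at V_2 involve t:
2·Area = [(2·0 − t·7) + (t·(-2) − (-6)·0)] + 19
       = -9·t + 19 = 55
⇒ t = -4.

-4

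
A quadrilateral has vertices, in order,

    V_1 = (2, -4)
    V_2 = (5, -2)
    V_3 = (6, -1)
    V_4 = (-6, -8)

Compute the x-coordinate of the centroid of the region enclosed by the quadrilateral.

Apply the shoelace (surveyor's) formula. First the cross-terms c_i = x_i·y_{i+1} − x_{i+1}·y_i:
  16, 7, -54, 40  ⇒  2A = 9, A = 4.5.
Then Σ (x_i + x_{i+1})·c_i = 29, so x̄ = 29 / (6·4.5) = 29/27.

29/27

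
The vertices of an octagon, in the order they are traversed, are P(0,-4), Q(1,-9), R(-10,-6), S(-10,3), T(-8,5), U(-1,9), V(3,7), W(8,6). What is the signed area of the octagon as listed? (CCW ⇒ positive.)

-189.5

Apply Gauss's area formula: 2A = Σ (x_i·y_{i+1} − x_{i+1}·y_i), indices taken mod 8.
Cross-terms: 4, -96, -90, -26, -67, -34, -38, -32  ⇒  Σ = -379
Signed area = Σ/2 = -189.5 (negative ⇒ clockwise traversal).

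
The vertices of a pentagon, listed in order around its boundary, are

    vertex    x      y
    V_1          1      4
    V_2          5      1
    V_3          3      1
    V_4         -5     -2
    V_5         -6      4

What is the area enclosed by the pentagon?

Apply Gauss's area formula: 2A = Σ (x_i·y_{i+1} − x_{i+1}·y_i), indices taken mod 5.
Σ = (-19) + (2) + (-1) + (-32) + (-28) = -78
Area = |Σ|/2 = 39.

39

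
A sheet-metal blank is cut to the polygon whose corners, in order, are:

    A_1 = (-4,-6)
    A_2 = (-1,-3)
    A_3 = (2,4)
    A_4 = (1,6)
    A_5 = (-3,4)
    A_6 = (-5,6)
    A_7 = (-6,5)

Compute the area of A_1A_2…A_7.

Apply the surveyor's formula: 2A = Σ (x_i·y_{i+1} − x_{i+1}·y_i), indices taken mod 7.
Σ = (6) + (2) + (8) + (22) + (2) + (11) + (56) = 107
Area = |Σ|/2 = 53.5.

53.5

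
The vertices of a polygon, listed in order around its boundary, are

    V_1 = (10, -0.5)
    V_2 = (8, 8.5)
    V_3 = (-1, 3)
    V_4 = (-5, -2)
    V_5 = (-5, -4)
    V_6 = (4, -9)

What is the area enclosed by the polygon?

148.75

V_1→V_2: (10)(8.5) − (8)(-0.5) = 89
V_2→V_3: (8)(3) − (-1)(8.5) = 32.5
V_3→V_4: (-1)(-2) − (-5)(3) = 17
V_4→V_5: (-5)(-4) − (-5)(-2) = 10
V_5→V_6: (-5)(-9) − (4)(-4) = 61
V_6→V_1: (4)(-0.5) − (10)(-9) = 88
Σ = 297.5
Area = |Σ|/2 = 148.75.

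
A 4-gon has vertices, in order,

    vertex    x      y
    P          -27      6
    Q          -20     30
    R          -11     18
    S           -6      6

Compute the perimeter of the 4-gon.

74

|PQ| = √((7)² + (24)²) = √625 = 25
|QR| = √((9)² + (-12)²) = √225 = 15
|RS| = √((5)² + (-12)²) = √169 = 13
|SP| = √((-21)² + (0)²) = √441 = 21
Perimeter = 25 + 15 + 13 + 21 = 74.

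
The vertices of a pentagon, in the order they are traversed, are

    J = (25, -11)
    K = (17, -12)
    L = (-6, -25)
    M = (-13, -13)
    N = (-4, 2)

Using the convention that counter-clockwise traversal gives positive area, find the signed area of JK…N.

-470.5

Apply the shoelace (surveyor's) formula: 2A = Σ (x_i·y_{i+1} − x_{i+1}·y_i), indices taken mod 5.
Σ = (-113) + (-497) + (-247) + (-78) + (-6) = -941
Signed area = Σ/2 = -470.5 (negative ⇒ clockwise traversal).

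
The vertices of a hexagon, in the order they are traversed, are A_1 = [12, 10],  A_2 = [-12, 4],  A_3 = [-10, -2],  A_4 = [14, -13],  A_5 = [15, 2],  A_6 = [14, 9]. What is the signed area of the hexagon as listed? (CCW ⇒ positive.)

376

Apply the shoelace formula: 2A = Σ (x_i·y_{i+1} − x_{i+1}·y_i), indices taken mod 6.
A_1→A_2: (12)(4) − (-12)(10) = 168
A_2→A_3: (-12)(-2) − (-10)(4) = 64
A_3→A_4: (-10)(-13) − (14)(-2) = 158
A_4→A_5: (14)(2) − (15)(-13) = 223
A_5→A_6: (15)(9) − (14)(2) = 107
A_6→A_1: (14)(10) − (12)(9) = 32
Σ = 752
Signed area = Σ/2 = 376 (positive ⇒ counter-clockwise traversal).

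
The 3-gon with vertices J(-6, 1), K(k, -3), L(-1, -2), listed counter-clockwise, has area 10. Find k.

The doubled signed area Σ (x_i y_{i+1} − x_{i+1} y_i) is linear in k.
With k=0 it equals 2; the coefficient of k is -3 (from the two edges through K).
So -3·k + 2 = 2·10 = 20 ⇒ k = -6.

-6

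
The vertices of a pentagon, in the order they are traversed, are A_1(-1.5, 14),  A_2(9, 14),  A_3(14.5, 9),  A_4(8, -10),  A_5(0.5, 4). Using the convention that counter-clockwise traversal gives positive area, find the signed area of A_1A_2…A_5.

-218

Apply Gauss's area formula: 2A = Σ (x_i·y_{i+1} − x_{i+1}·y_i), indices taken mod 5.
Σ = (-147) + (-122) + (-217) + (37) + (13) = -436
Signed area = Σ/2 = -218 (negative ⇒ clockwise traversal).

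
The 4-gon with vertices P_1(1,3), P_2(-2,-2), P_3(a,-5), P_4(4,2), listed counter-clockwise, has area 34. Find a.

Write out the shoelace sum; only the two edges meeting at P_3 involve a:
2·Area = [((-2)·(-5) − a·(-2)) + (a·2 − 4·(-5))] + 14
       = 4·a + 44 = 68
⇒ a = 6.

6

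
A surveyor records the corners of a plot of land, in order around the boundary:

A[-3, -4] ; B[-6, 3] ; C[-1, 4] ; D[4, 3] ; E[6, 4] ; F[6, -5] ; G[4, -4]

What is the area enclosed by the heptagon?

80.5

Cross-terms: -33, -21, -19, -2, -54, -4, -28  ⇒  Σ = -161
Area = |Σ|/2 = 80.5.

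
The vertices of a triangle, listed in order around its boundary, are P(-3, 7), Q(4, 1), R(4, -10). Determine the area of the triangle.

Apply the surveyor's formula: 2A = Σ (x_i·y_{i+1} − x_{i+1}·y_i), indices taken mod 3.
Σ = (-31) + (-44) + (-2) = -77
Area = |Σ|/2 = 38.5.

38.5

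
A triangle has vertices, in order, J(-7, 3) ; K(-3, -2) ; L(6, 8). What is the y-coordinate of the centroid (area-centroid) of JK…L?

3

Apply the surveyor's formula. First the cross-terms c_i = x_i·y_{i+1} − x_{i+1}·y_i:
  23, -12, 74  ⇒  2A = 85, A = 42.5.
Then Σ (y_i + y_{i+1})·c_i = 765, so ȳ = 765 / (6·42.5) = 3.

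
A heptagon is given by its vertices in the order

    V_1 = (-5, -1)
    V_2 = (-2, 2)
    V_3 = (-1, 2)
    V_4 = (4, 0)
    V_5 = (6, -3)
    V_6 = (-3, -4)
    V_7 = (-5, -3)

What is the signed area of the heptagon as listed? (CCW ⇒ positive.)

Σ = (-12) + (-2) + (-8) + (-12) + (-33) + (-11) + (-10) = -88
Signed area = Σ/2 = -44 (negative ⇒ clockwise traversal).

-44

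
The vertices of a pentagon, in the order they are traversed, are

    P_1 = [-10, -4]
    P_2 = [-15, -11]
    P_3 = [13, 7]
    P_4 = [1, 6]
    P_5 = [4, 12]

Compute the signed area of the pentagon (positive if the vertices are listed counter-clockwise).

125.5

Apply the surveyor's formula: 2A = Σ (x_i·y_{i+1} − x_{i+1}·y_i), indices taken mod 5.
Σ = (50) + (38) + (71) + (-12) + (104) = 251
Signed area = Σ/2 = 125.5 (positive ⇒ counter-clockwise traversal).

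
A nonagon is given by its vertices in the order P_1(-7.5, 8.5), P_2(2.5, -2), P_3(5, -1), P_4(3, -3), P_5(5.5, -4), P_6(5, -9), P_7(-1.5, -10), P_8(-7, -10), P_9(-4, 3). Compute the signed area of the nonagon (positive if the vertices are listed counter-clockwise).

Apply the surveyor's formula: 2A = Σ (x_i·y_{i+1} − x_{i+1}·y_i), indices taken mod 9.
Σ = (-6.25) + (7.5) + (-12) + (4.5) + (-29.5) + (-63.5) + (-55) + (-61) + (-11.5) = -226.75
Signed area = Σ/2 = -113.375 (negative ⇒ clockwise traversal).

-113.375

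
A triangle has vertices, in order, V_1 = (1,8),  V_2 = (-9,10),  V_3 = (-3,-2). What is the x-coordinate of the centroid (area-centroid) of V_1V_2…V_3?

Apply the shoelace formula. First the cross-terms c_i = x_i·y_{i+1} − x_{i+1}·y_i:
  82, 48, -22  ⇒  2A = 108, A = 54.
Then Σ (x_i + x_{i+1})·c_i = -1188, so x̄ = -1188 / (6·54) = -11/3.

-11/3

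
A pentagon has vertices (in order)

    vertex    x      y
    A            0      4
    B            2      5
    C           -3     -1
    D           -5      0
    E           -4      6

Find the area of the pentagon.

23

Apply the shoelace (surveyor's) formula: 2A = Σ (x_i·y_{i+1} − x_{i+1}·y_i), indices taken mod 5.
Cross-terms: -8, 13, -5, -30, -16  ⇒  Σ = -46
Area = |Σ|/2 = 23.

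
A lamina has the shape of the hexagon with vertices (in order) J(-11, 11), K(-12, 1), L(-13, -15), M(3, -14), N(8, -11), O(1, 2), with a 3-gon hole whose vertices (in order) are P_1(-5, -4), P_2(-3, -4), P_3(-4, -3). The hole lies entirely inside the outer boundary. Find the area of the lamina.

Outer boundary:
Σ = (121) + (193) + (227) + (79) + (27) + (33) = 680
Area = |Σ|/2 = 340.
Hole:
Apply the surveyor's formula: 2A = Σ (x_i·y_{i+1} − x_{i+1}·y_i), indices taken mod 3.
Σ = (8) + (-7) + (1) = 2
Area = |Σ|/2 = 1.
Net area = 340 − 1 = 339.

339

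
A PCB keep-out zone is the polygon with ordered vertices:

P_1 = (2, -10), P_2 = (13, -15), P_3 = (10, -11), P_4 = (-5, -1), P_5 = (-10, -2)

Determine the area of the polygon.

73

Σ = (100) + (7) + (-65) + (0) + (104) = 146
Area = |Σ|/2 = 73.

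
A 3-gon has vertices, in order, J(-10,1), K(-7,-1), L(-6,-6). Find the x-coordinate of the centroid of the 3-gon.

Apply the shoelace formula. First the cross-terms c_i = x_i·y_{i+1} − x_{i+1}·y_i:
  17, 36, -66  ⇒  2A = -13, A = -6.5.
Then Σ (x_i + x_{i+1})·c_i = 299, so x̄ = 299 / (6·(-6.5)) = -23/3.

-23/3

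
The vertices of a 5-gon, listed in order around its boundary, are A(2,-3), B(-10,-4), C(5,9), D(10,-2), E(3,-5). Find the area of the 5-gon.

125.5

Σ = (-38) + (-70) + (-100) + (-44) + (1) = -251
Area = |Σ|/2 = 125.5.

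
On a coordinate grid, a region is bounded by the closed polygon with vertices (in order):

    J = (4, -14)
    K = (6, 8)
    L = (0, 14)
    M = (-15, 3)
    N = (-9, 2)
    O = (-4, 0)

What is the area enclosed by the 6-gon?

235.5

Apply Gauss's area formula: 2A = Σ (x_i·y_{i+1} − x_{i+1}·y_i), indices taken mod 6.
Σ = (116) + (84) + (210) + (-3) + (8) + (56) = 471
Area = |Σ|/2 = 235.5.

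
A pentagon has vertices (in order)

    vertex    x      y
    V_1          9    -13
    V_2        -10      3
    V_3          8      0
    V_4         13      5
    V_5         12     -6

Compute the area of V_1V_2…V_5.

Σ = (-103) + (-24) + (40) + (-138) + (-102) = -327
Area = |Σ|/2 = 163.5.

163.5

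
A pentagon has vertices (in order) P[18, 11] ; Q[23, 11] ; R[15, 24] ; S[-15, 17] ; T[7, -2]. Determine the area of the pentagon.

485.5

Apply Gauss's area formula: 2A = Σ (x_i·y_{i+1} − x_{i+1}·y_i), indices taken mod 5.
Σ = (-55) + (387) + (615) + (-89) + (113) = 971
Area = |Σ|/2 = 485.5.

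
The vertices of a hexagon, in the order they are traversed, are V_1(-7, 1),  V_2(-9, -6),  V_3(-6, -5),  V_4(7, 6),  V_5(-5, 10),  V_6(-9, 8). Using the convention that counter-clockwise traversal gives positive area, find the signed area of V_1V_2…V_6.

128

Cross-terms: 51, 9, -1, 100, 50, 47  ⇒  Σ = 256
Signed area = Σ/2 = 128 (positive ⇒ counter-clockwise traversal).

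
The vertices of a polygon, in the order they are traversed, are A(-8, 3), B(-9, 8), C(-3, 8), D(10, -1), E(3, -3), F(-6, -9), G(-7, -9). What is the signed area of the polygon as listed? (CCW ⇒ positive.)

-168

Apply the shoelace formula: 2A = Σ (x_i·y_{i+1} − x_{i+1}·y_i), indices taken mod 7.
Σ = (-37) + (-48) + (-77) + (-27) + (-45) + (-9) + (-93) = -336
Signed area = Σ/2 = -168 (negative ⇒ clockwise traversal).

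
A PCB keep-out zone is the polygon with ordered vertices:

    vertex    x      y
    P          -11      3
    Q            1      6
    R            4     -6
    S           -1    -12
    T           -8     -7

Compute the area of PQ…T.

Apply the surveyor's formula: 2A = Σ (x_i·y_{i+1} − x_{i+1}·y_i), indices taken mod 5.
Σ = (-69) + (-30) + (-54) + (-89) + (-101) = -343
Area = |Σ|/2 = 171.5.

171.5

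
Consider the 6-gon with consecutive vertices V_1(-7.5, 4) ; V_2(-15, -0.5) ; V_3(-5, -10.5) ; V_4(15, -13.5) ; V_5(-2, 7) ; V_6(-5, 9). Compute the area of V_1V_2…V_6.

293.125

Cross-terms: 63.75, 155, 225, 78, 17, 47.5  ⇒  Σ = 586.25
Area = |Σ|/2 = 293.125.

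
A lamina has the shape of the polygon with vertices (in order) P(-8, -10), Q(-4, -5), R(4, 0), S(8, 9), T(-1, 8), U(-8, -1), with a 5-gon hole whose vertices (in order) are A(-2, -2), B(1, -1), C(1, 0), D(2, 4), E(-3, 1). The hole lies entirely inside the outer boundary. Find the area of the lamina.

Outer boundary:
Apply the shoelace (surveyor's) formula: 2A = Σ (x_i·y_{i+1} − x_{i+1}·y_i), indices taken mod 6.
Σ = (0) + (20) + (36) + (73) + (65) + (72) = 266
Area = |Σ|/2 = 133.
Hole:
Apply the surveyor's formula: 2A = Σ (x_i·y_{i+1} − x_{i+1}·y_i), indices taken mod 5.
Cross-terms: 4, 1, 4, 14, 8  ⇒  Σ = 31
Area = |Σ|/2 = 15.5.
Net area = 133 − 15.5 = 117.5.

117.5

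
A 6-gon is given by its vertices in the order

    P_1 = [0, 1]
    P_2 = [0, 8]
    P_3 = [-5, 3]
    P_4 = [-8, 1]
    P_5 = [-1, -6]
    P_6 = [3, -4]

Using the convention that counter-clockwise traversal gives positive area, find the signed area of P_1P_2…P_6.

66.5

Apply Gauss's area formula: 2A = Σ (x_i·y_{i+1} − x_{i+1}·y_i), indices taken mod 6.
Σ = (0) + (40) + (19) + (49) + (22) + (3) = 133
Signed area = Σ/2 = 66.5 (positive ⇒ counter-clockwise traversal).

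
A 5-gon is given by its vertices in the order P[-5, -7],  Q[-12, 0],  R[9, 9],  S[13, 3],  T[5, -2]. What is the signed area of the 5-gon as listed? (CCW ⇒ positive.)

Apply the shoelace formula: 2A = Σ (x_i·y_{i+1} − x_{i+1}·y_i), indices taken mod 5.
Σ = (-84) + (-108) + (-90) + (-41) + (-45) = -368
Signed area = Σ/2 = -184 (negative ⇒ clockwise traversal).

-184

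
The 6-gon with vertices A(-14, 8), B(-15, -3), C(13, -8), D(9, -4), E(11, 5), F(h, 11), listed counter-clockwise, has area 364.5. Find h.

8

The doubled signed area Σ (x_i y_{i+1} − x_{i+1} y_i) is linear in h.
With h=0 it equals 705; the coefficient of h is 3 (from the two edges through F).
So 3·h + 705 = 2·364.5 = 729 ⇒ h = 8.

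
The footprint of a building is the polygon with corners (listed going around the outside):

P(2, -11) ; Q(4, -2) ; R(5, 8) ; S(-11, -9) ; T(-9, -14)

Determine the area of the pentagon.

162.5

P→Q: (2)(-2) − (4)(-11) = 40
Q→R: (4)(8) − (5)(-2) = 42
R→S: (5)(-9) − (-11)(8) = 43
S→T: (-11)(-14) − (-9)(-9) = 73
T→P: (-9)(-11) − (2)(-14) = 127
Σ = 325
Area = |Σ|/2 = 162.5.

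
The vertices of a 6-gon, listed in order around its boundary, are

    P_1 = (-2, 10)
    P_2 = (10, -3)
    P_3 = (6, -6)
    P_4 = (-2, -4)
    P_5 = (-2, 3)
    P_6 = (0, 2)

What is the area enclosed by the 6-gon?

Apply the shoelace formula: 2A = Σ (x_i·y_{i+1} − x_{i+1}·y_i), indices taken mod 6.
Σ = (-94) + (-42) + (-36) + (-14) + (-4) + (4) = -186
Area = |Σ|/2 = 93.

93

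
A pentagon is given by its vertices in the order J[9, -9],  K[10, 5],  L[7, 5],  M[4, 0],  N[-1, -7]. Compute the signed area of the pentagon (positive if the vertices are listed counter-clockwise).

87

Apply the shoelace formula: 2A = Σ (x_i·y_{i+1} − x_{i+1}·y_i), indices taken mod 5.
Σ = (135) + (15) + (-20) + (-28) + (72) = 174
Signed area = Σ/2 = 87 (positive ⇒ counter-clockwise traversal).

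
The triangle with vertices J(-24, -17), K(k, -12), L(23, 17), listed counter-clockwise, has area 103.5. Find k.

-11

Write out the shoelace sum; only the two edges meeting at K involve k:
2·Area = [((-24)·(-12) − k·(-17)) + (k·17 − 23·(-12))] + 17
       = 34·k + 581 = 207
⇒ k = -11.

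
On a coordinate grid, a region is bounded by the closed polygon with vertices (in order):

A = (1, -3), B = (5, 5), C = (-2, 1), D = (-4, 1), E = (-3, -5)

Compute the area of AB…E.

37

Apply the surveyor's formula: 2A = Σ (x_i·y_{i+1} − x_{i+1}·y_i), indices taken mod 5.
Σ = (20) + (15) + (2) + (23) + (14) = 74
Area = |Σ|/2 = 37.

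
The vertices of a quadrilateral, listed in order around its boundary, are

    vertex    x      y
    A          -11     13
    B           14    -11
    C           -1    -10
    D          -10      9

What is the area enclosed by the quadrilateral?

Σ = (-61) + (-151) + (-109) + (-31) = -352
Area = |Σ|/2 = 176.

176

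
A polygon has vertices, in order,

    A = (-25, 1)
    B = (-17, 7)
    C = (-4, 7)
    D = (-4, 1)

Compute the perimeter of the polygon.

|AB| = √((8)² + (6)²) = √100 = 10
|BC| = √((13)² + (0)²) = √169 = 13
|CD| = √((0)² + (-6)²) = √36 = 6
|DA| = √((-21)² + (0)²) = √441 = 21
Perimeter = 10 + 13 + 6 + 21 = 50.

50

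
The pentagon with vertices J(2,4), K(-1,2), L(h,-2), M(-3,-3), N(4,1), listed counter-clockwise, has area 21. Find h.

The doubled signed area Σ (x_i y_{i+1} − x_{i+1} y_i) is linear in h.
With h=0 it equals 27; the coefficient of h is -5 (from the two edges through L).
So -5·h + 27 = 2·21 = 42 ⇒ h = -3.

-3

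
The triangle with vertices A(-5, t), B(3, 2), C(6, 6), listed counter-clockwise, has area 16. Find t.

The doubled signed area Σ (x_i y_{i+1} − x_{i+1} y_i) is linear in t.
With t=0 it equals 26; the coefficient of t is 3 (from the two edges through A).
So 3·t + 26 = 2·16 = 32 ⇒ t = 2.

2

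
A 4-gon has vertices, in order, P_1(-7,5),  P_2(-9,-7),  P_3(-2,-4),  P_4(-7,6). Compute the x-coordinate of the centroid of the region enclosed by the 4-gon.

Apply the surveyor's formula. First the cross-terms c_i = x_i·y_{i+1} − x_{i+1}·y_i:
  94, 22, -40, 7  ⇒  2A = 83, A = 41.5.
Then Σ (x_i + x_{i+1})·c_i = -1484, so x̄ = -1484 / (6·41.5) = -1484/249.

-1484/249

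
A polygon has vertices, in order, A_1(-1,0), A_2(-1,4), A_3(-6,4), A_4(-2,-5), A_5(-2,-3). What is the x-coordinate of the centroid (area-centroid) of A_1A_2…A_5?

Apply the shoelace (surveyor's) formula. First the cross-terms c_i = x_i·y_{i+1} − x_{i+1}·y_i:
  -4, 20, 38, -4, -3  ⇒  2A = 47, A = 23.5.
Then Σ (x_i + x_{i+1})·c_i = -411, so x̄ = -411 / (6·23.5) = -137/47.

-137/47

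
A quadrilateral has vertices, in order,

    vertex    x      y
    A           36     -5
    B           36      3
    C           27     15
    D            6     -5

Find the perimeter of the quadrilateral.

|AB| = √((0)² + (8)²) = √64 = 8
|BC| = √((-9)² + (12)²) = √225 = 15
|CD| = √((-21)² + (-20)²) = √841 = 29
|DA| = √((30)² + (0)²) = √900 = 30
Perimeter = 8 + 15 + 29 + 30 = 82.

82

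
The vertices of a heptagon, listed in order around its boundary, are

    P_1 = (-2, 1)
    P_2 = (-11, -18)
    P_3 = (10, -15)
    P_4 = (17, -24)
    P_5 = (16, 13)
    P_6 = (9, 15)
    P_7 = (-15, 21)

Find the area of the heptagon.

Apply Gauss's area formula: 2A = Σ (x_i·y_{i+1} − x_{i+1}·y_i), indices taken mod 7.
Σ = (47) + (345) + (15) + (605) + (123) + (414) + (27) = 1576
Area = |Σ|/2 = 788.

788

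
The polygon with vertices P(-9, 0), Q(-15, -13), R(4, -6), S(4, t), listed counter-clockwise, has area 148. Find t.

The doubled signed area Σ (x_i y_{i+1} − x_{i+1} y_i) is linear in t.
With t=0 it equals 283; the coefficient of t is 13 (from the two edges through S).
So 13·t + 283 = 2·148 = 296 ⇒ t = 1.

1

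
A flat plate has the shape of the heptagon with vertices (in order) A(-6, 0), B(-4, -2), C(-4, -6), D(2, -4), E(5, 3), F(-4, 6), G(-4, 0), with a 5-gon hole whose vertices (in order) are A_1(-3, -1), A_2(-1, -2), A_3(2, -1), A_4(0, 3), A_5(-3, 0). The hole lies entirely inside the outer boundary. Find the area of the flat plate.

60

Outer boundary:
Apply the shoelace (surveyor's) formula: 2A = Σ (x_i·y_{i+1} − x_{i+1}·y_i), indices taken mod 7.
Σ = (12) + (16) + (28) + (26) + (42) + (24) + (0) = 148
Area = |Σ|/2 = 74.
Hole:
Σ = (5) + (5) + (6) + (9) + (3) = 28
Area = |Σ|/2 = 14.
Net area = 74 − 14 = 60.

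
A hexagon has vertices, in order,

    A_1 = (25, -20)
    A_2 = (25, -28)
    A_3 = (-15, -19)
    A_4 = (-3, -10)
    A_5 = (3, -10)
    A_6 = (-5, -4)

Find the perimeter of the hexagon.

|A_1A_2| = √((0)² + (-8)²) = √64 = 8
|A_2A_3| = √((-40)² + (9)²) = √1681 = 41
|A_3A_4| = √((12)² + (9)²) = √225 = 15
|A_4A_5| = √((6)² + (0)²) = √36 = 6
|A_5A_6| = √((-8)² + (6)²) = √100 = 10
|A_6A_1| = √((30)² + (-16)²) = √1156 = 34
Perimeter = 8 + 41 + 15 + 6 + 10 + 34 = 114.

114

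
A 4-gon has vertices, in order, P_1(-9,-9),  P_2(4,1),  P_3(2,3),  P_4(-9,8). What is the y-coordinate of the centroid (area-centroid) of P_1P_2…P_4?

Apply the shoelace formula. First the cross-terms c_i = x_i·y_{i+1} − x_{i+1}·y_i:
  27, 10, 43, 153  ⇒  2A = 233, A = 116.5.
Then Σ (y_i + y_{i+1})·c_i = 144, so ȳ = 144 / (6·116.5) = 48/233.

48/233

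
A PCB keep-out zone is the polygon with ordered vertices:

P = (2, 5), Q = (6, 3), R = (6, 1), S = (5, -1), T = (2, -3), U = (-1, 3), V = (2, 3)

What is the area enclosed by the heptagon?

Σ = (-24) + (-12) + (-11) + (-13) + (3) + (-9) + (4) = -62
Area = |Σ|/2 = 31.

31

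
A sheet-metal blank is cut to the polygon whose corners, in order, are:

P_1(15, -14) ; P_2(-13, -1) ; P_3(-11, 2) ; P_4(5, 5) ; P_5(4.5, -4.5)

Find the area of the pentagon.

169.75

Apply the shoelace (surveyor's) formula: 2A = Σ (x_i·y_{i+1} − x_{i+1}·y_i), indices taken mod 5.
Cross-terms: -197, -37, -65, -45, 4.5  ⇒  Σ = -339.5
Area = |Σ|/2 = 169.75.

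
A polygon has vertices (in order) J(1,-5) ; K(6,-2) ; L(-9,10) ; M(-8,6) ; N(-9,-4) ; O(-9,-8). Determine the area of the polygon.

Apply Gauss's area formula: 2A = Σ (x_i·y_{i+1} − x_{i+1}·y_i), indices taken mod 6.
Cross-terms: 28, 42, 26, 86, 36, 53  ⇒  Σ = 271
Area = |Σ|/2 = 135.5.

135.5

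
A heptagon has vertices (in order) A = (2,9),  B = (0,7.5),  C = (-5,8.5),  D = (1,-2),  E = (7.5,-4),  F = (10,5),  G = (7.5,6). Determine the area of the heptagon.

110.25

Apply the shoelace formula: 2A = Σ (x_i·y_{i+1} − x_{i+1}·y_i), indices taken mod 7.
Σ = (15) + (37.5) + (1.5) + (11) + (77.5) + (22.5) + (55.5) = 220.5
Area = |Σ|/2 = 110.25.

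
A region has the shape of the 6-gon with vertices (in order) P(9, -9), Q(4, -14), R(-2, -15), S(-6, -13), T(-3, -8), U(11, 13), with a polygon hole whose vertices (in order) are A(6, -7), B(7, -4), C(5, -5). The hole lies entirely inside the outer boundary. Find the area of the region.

197.5

Outer boundary:
P→Q: (9)(-14) − (4)(-9) = -90
Q→R: (4)(-15) − (-2)(-14) = -88
R→S: (-2)(-13) − (-6)(-15) = -64
S→T: (-6)(-8) − (-3)(-13) = 9
T→U: (-3)(13) − (11)(-8) = 49
U→P: (11)(-9) − (9)(13) = -216
Σ = -400
Area = |Σ|/2 = 200.
Hole:
Apply the shoelace (surveyor's) formula: 2A = Σ (x_i·y_{i+1} − x_{i+1}·y_i), indices taken mod 3.
Σ = (25) + (-15) + (-5) = 5
Area = |Σ|/2 = 2.5.
Net area = 200 − 2.5 = 197.5.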